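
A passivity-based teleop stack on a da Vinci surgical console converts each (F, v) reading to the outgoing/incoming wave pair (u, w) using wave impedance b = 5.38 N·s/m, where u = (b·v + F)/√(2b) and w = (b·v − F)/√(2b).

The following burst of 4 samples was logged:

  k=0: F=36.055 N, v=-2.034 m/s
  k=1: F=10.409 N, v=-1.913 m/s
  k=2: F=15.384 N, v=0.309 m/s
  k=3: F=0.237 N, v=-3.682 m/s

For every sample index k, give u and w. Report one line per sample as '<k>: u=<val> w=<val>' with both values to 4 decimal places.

k=0: b·v=5.38×(-2.034)=-10.9429; √(2b)=3.2802; u=(-10.9429+36.055)/3.2802=7.6556, w=(-10.9429−36.055)/3.2802=-14.3276
k=1: b·v=5.38×(-1.913)=-10.2919; √(2b)=3.2802; u=(-10.2919+10.409)/3.2802=0.0357, w=(-10.2919−10.409)/3.2802=-6.3108
k=2: b·v=5.38×0.309=1.6624; √(2b)=3.2802; u=(1.6624+15.384)/3.2802=5.1967, w=(1.6624−15.384)/3.2802=-4.1831
k=3: b·v=5.38×(-3.682)=-19.8092; √(2b)=3.2802; u=(-19.8092+0.237)/3.2802=-5.9667, w=(-19.8092−0.237)/3.2802=-6.1112

0: u=7.6556 w=-14.3276
1: u=0.0357 w=-6.3108
2: u=5.1967 w=-4.1831
3: u=-5.9667 w=-6.1112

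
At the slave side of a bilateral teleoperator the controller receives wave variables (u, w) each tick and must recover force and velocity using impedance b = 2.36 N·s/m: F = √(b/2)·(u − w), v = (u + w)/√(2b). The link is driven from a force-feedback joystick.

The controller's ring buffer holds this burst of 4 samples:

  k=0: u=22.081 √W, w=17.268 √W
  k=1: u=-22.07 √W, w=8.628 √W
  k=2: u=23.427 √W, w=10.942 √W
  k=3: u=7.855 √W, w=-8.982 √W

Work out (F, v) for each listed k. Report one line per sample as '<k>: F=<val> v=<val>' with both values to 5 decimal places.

k=0: u−w=4.81300, u+w=39.34900; √(b/2)=1.08628, √(2b)=2.17256; F=1.08628×4.813=5.22826, v=39.34900/2.17256=18.11185
k=1: u−w=-30.69800, u+w=-13.44200; √(b/2)=1.08628, √(2b)=2.17256; F=1.08628×(-30.698)=-33.34656, v=-13.44200/2.17256=-6.18718
k=2: u−w=12.48500, u+w=34.36900; √(b/2)=1.08628, √(2b)=2.17256; F=1.08628×12.485=13.56218, v=34.36900/2.17256=15.81961
k=3: u−w=16.83700, u+w=-1.12700; √(b/2)=1.08628, √(2b)=2.17256; F=1.08628×16.837=18.28966, v=-1.12700/2.17256=-0.51874

0: F=5.22826 v=18.11185
1: F=-33.34656 v=-6.18718
2: F=13.56218 v=15.81961
3: F=18.28966 v=-0.51874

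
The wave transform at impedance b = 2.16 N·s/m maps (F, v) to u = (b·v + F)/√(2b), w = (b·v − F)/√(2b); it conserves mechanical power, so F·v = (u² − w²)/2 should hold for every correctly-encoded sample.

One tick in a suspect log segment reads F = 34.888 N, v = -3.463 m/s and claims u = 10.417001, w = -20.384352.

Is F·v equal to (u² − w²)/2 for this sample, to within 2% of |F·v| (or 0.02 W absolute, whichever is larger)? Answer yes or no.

F·v = 34.888×(-3.463) = -120.817144 W.
(u² − w²)/2 = (108.513910 − 415.521806)/2 = -153.503948 W.
|Δ| = 32.686804;  2% of max(1, |F·v|) = 2.416343.

no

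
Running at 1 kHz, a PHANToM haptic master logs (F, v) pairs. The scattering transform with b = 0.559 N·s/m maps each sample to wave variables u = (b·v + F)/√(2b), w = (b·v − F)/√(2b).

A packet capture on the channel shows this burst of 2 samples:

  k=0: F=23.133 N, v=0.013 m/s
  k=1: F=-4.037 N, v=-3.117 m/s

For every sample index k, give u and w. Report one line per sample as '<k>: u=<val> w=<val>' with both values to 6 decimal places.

k=0: b·v=0.559×0.013=0.007267; √(2b)=1.057355; u=(0.007267+23.133)/1.057355=21.885046, w=(0.007267−23.133)/1.057355=-21.871300
k=1: b·v=0.559×(-3.117)=-1.742403; √(2b)=1.057355; u=(-1.742403+(-4.037))/1.057355=-5.465905, w=(-1.742403−(-4.037))/1.057355=2.170129

0: u=21.885046 w=-21.871300
1: u=-5.465905 w=2.170129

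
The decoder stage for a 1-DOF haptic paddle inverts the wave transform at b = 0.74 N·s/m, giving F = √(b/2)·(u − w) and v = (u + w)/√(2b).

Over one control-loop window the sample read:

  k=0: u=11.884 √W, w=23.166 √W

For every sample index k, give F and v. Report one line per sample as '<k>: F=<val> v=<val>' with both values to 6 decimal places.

0: F=-6.862573 v=28.810923

k=0: u−w=-11.282000, u+w=35.050000; √(b/2)=0.608276, √(2b)=1.216553; F=0.608276×(-11.282)=-6.862573, v=35.050000/1.216553=28.810923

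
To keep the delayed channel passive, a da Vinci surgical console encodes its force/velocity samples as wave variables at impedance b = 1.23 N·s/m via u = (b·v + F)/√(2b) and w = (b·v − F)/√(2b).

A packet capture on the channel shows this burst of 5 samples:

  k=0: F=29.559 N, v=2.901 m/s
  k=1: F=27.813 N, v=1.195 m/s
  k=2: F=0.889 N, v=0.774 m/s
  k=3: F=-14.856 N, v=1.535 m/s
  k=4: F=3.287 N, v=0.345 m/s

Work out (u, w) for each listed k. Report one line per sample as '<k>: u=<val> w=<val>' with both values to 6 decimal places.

0: u=21.121150 w=-16.571110
1: u=18.670063 w=-16.795779
2: u=1.173791 w=0.040180
3: u=-8.268063 w=10.675616
4: u=2.366270 w=-1.825159

k=0: b·v=1.23×2.901=3.568230; √(2b)=1.568439; u=(3.568230+29.559)/1.568439=21.121150, w=(3.568230−29.559)/1.568439=-16.571110
k=1: b·v=1.23×1.195=1.469850; √(2b)=1.568439; u=(1.469850+27.813)/1.568439=18.670063, w=(1.469850−27.813)/1.568439=-16.795779
k=2: b·v=1.23×0.774=0.952020; √(2b)=1.568439; u=(0.952020+0.889)/1.568439=1.173791, w=(0.952020−0.889)/1.568439=0.040180
k=3: b·v=1.23×1.535=1.888050; √(2b)=1.568439; u=(1.888050+(-14.856))/1.568439=-8.268063, w=(1.888050−(-14.856))/1.568439=10.675616
k=4: b·v=1.23×0.345=0.424350; √(2b)=1.568439; u=(0.424350+3.287)/1.568439=2.366270, w=(0.424350−3.287)/1.568439=-1.825159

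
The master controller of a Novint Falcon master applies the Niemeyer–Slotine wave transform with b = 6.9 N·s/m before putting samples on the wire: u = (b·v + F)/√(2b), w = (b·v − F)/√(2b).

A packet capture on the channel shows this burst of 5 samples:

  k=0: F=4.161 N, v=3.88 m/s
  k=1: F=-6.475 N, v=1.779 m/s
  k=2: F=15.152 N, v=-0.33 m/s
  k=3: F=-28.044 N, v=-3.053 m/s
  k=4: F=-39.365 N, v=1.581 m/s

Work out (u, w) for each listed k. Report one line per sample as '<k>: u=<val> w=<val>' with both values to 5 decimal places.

0: u=8.32688 w=6.08668
1: u=1.56133 w=5.04736
2: u=3.46583 w=-4.69173
3: u=-13.21989 w=1.87850
4: u=-7.66012 w=13.53328

k=0: b·v=6.9×3.88=26.77200; √(2b)=3.71484; u=(26.77200+4.161)/3.71484=8.32688, w=(26.77200−4.161)/3.71484=6.08668
k=1: b·v=6.9×1.779=12.27510; √(2b)=3.71484; u=(12.27510+(-6.475))/3.71484=1.56133, w=(12.27510−(-6.475))/3.71484=5.04736
k=2: b·v=6.9×(-0.33)=-2.27700; √(2b)=3.71484; u=(-2.27700+15.152)/3.71484=3.46583, w=(-2.27700−15.152)/3.71484=-4.69173
k=3: b·v=6.9×(-3.053)=-21.06570; √(2b)=3.71484; u=(-21.06570+(-28.044))/3.71484=-13.21989, w=(-21.06570−(-28.044))/3.71484=1.87850
k=4: b·v=6.9×1.581=10.90890; √(2b)=3.71484; u=(10.90890+(-39.365))/3.71484=-7.66012, w=(10.90890−(-39.365))/3.71484=13.53328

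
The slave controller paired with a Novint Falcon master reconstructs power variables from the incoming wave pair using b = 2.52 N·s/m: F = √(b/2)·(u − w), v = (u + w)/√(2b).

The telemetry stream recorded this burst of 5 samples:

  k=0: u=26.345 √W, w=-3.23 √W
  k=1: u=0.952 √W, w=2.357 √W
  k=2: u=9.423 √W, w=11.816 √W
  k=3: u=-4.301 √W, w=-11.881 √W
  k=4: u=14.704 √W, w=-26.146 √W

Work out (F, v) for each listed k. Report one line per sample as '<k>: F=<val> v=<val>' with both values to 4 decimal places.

k=0: u−w=29.5750, u+w=23.1150; √(b/2)=1.1225, √(2b)=2.2450; F=1.1225×29.575=33.1979, v=23.1150/2.2450=10.2962
k=1: u−w=-1.4050, u+w=3.3090; √(b/2)=1.1225, √(2b)=2.2450; F=1.1225×(-1.405)=-1.5771, v=3.3090/2.2450=1.4739
k=2: u−w=-2.3930, u+w=21.2390; √(b/2)=1.1225, √(2b)=2.2450; F=1.1225×(-2.393)=-2.6861, v=21.2390/2.2450=9.4606
k=3: u−w=7.5800, u+w=-16.1820; √(b/2)=1.1225, √(2b)=2.2450; F=1.1225×7.58=8.5085, v=-16.1820/2.2450=-7.2080
k=4: u−w=40.8500, u+w=-11.4420; √(b/2)=1.1225, √(2b)=2.2450; F=1.1225×40.85=45.8540, v=-11.4420/2.2450=-5.0967

0: F=33.1979 v=10.2962
1: F=-1.5771 v=1.4739
2: F=-2.6861 v=9.4606
3: F=8.5085 v=-7.2080
4: F=45.8540 v=-5.0967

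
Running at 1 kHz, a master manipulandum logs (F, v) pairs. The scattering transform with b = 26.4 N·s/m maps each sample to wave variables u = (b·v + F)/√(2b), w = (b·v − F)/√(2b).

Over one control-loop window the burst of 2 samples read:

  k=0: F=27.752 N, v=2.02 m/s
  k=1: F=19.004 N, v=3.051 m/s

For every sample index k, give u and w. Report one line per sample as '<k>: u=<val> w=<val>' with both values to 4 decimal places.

k=0: b·v=26.4×2.02=53.3280; √(2b)=7.2664; u=(53.3280+27.752)/7.2664=11.1583, w=(53.3280−27.752)/7.2664=3.5198
k=1: b·v=26.4×3.051=80.5464; √(2b)=7.2664; u=(80.5464+19.004)/7.2664=13.7002, w=(80.5464−19.004)/7.2664=8.4695

0: u=11.1583 w=3.5198
1: u=13.7002 w=8.4695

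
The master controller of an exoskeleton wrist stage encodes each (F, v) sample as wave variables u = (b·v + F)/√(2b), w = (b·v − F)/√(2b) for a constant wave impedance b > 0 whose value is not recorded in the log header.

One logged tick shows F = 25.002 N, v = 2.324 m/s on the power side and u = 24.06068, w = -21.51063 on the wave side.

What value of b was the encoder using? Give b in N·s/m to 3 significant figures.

b = 0.602 N·s/m

u + w = 2.5501;  u + w = √(2b)·v, so √(2b) = 2.5501/2.324 = 1.0973.
b = (√(2b))²/2 = 1.2040/2 = 0.6020.
(Check via u − w = 2F/√(2b): u − w = 45.5713, 2F/√(2b) = 45.5714.)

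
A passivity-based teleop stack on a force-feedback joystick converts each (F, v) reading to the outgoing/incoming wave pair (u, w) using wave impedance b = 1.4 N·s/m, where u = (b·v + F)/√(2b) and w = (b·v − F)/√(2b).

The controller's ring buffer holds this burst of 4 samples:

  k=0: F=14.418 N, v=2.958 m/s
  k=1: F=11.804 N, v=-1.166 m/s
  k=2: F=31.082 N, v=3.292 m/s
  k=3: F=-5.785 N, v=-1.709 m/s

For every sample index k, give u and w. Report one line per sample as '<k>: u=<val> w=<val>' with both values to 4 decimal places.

0: u=11.0912 w=-6.1416
1: u=6.0787 w=-8.0298
2: u=21.3293 w=-15.8208
3: u=-4.8871 w=2.0273

k=0: b·v=1.4×2.958=4.1412; √(2b)=1.6733; u=(4.1412+14.418)/1.6733=11.0912, w=(4.1412−14.418)/1.6733=-6.1416
k=1: b·v=1.4×(-1.166)=-1.6324; √(2b)=1.6733; u=(-1.6324+11.804)/1.6733=6.0787, w=(-1.6324−11.804)/1.6733=-8.0298
k=2: b·v=1.4×3.292=4.6088; √(2b)=1.6733; u=(4.6088+31.082)/1.6733=21.3293, w=(4.6088−31.082)/1.6733=-15.8208
k=3: b·v=1.4×(-1.709)=-2.3926; √(2b)=1.6733; u=(-2.3926+(-5.785))/1.6733=-4.8871, w=(-2.3926−(-5.785))/1.6733=2.0273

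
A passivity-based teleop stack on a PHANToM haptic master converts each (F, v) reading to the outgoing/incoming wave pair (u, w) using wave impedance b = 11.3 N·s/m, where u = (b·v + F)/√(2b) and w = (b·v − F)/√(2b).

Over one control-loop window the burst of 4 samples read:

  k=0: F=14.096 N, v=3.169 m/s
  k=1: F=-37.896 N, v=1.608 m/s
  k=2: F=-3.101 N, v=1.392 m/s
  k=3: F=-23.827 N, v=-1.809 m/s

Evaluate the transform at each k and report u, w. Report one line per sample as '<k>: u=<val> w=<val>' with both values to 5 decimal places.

0: u=10.49774 w=4.56751
1: u=-4.14931 w=11.79366
2: u=2.65645 w=3.96105
3: u=-9.31199 w=0.71210

k=0: b·v=11.3×3.169=35.80970; √(2b)=4.75395; u=(35.80970+14.096)/4.75395=10.49774, w=(35.80970−14.096)/4.75395=4.56751
k=1: b·v=11.3×1.608=18.17040; √(2b)=4.75395; u=(18.17040+(-37.896))/4.75395=-4.14931, w=(18.17040−(-37.896))/4.75395=11.79366
k=2: b·v=11.3×1.392=15.72960; √(2b)=4.75395; u=(15.72960+(-3.101))/4.75395=2.65645, w=(15.72960−(-3.101))/4.75395=3.96105
k=3: b·v=11.3×(-1.809)=-20.44170; √(2b)=4.75395; u=(-20.44170+(-23.827))/4.75395=-9.31199, w=(-20.44170−(-23.827))/4.75395=0.71210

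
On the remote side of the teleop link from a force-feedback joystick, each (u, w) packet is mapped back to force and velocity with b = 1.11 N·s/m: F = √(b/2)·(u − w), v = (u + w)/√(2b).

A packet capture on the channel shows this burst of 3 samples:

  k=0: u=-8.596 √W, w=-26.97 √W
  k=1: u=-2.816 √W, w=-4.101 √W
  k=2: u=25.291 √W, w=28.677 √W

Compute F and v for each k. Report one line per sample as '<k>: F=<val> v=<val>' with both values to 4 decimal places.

k=0: u−w=18.3740, u+w=-35.5660; √(b/2)=0.7450, √(2b)=1.4900; F=0.7450×18.374=13.6883, v=-35.5660/1.4900=-23.8703
k=1: u−w=1.2850, u+w=-6.9170; √(b/2)=0.7450, √(2b)=1.4900; F=0.7450×1.285=0.9573, v=-6.9170/1.4900=-4.6424
k=2: u−w=-3.3860, u+w=53.9680; √(b/2)=0.7450, √(2b)=1.4900; F=0.7450×(-3.386)=-2.5225, v=53.9680/1.4900=36.2209

0: F=13.6883 v=-23.8703
1: F=0.9573 v=-4.6424
2: F=-2.5225 v=36.2209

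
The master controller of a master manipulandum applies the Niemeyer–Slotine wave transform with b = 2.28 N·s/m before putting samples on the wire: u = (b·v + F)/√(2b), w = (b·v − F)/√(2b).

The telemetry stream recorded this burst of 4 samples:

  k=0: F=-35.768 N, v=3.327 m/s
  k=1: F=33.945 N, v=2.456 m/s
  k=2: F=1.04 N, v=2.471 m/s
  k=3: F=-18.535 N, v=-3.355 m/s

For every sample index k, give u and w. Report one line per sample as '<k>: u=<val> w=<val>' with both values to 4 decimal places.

k=0: b·v=2.28×3.327=7.5856; √(2b)=2.1354; u=(7.5856+(-35.768))/2.1354=-13.1976, w=(7.5856−(-35.768))/2.1354=20.3022
k=1: b·v=2.28×2.456=5.5997; √(2b)=2.1354; u=(5.5997+33.945)/2.1354=18.5185, w=(5.5997−33.945)/2.1354=-13.2739
k=2: b·v=2.28×2.471=5.6339; √(2b)=2.1354; u=(5.6339+1.04)/2.1354=3.1253, w=(5.6339−1.04)/2.1354=2.1513
k=3: b·v=2.28×(-3.355)=-7.6494; √(2b)=2.1354; u=(-7.6494+(-18.535))/2.1354=-12.2620, w=(-7.6494−(-18.535))/2.1354=5.0976

0: u=-13.1976 w=20.3022
1: u=18.5185 w=-13.2739
2: u=3.1253 w=2.1513
3: u=-12.2620 w=5.0976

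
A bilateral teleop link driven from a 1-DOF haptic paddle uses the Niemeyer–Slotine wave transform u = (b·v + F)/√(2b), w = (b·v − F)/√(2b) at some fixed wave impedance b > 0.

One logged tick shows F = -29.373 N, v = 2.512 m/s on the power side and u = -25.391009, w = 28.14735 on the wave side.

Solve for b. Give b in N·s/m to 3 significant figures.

b = 0.602 N·s/m

u + w = 2.756341;  u + w = √(2b)·v, so √(2b) = 2.756341/2.512 = 1.097270.
b = (√(2b))²/2 = 1.204000/2 = 0.602000.
(Check via u − w = 2F/√(2b): u − w = -53.538359, 2F/√(2b) = -53.538351.)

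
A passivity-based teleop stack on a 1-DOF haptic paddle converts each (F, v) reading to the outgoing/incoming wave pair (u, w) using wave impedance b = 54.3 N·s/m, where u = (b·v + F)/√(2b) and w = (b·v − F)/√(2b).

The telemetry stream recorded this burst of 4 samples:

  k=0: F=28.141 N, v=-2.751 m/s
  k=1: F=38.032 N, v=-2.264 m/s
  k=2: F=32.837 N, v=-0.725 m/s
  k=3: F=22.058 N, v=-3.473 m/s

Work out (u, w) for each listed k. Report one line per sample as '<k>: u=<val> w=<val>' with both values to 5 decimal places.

0: u=-11.63389 w=-17.03465
1: u=-8.14721 w=-15.44623
2: u=-0.62666 w=-6.92866
3: u=-15.97964 w=-20.21296

k=0: b·v=54.3×(-2.751)=-149.37930; √(2b)=10.42113; u=(-149.37930+28.141)/10.42113=-11.63389, w=(-149.37930−28.141)/10.42113=-17.03465
k=1: b·v=54.3×(-2.264)=-122.93520; √(2b)=10.42113; u=(-122.93520+38.032)/10.42113=-8.14721, w=(-122.93520−38.032)/10.42113=-15.44623
k=2: b·v=54.3×(-0.725)=-39.36750; √(2b)=10.42113; u=(-39.36750+32.837)/10.42113=-0.62666, w=(-39.36750−32.837)/10.42113=-6.92866
k=3: b·v=54.3×(-3.473)=-188.58390; √(2b)=10.42113; u=(-188.58390+22.058)/10.42113=-15.97964, w=(-188.58390−22.058)/10.42113=-20.21296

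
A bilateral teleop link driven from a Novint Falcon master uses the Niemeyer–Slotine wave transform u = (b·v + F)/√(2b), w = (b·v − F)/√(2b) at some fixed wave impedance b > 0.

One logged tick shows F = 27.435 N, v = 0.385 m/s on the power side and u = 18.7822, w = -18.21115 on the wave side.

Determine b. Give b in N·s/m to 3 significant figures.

u + w = 0.57105;  u + w = √(2b)·v, so √(2b) = 0.57105/0.385 = 1.48325.
b = (√(2b))²/2 = 2.20002/2 = 1.10001.
(Check via u − w = 2F/√(2b): u − w = 36.99335, 2F/√(2b) = 36.99317.)

b = 1.1 N·s/m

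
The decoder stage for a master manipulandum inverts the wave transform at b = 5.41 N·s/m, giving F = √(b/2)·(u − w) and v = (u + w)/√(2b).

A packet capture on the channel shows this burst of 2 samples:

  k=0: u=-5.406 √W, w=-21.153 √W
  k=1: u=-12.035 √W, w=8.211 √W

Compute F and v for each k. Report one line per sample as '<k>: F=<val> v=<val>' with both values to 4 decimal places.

k=0: u−w=15.7470, u+w=-26.5590; √(b/2)=1.6447, √(2b)=3.2894; F=1.6447×15.747=25.8989, v=-26.5590/3.2894=-8.0742
k=1: u−w=-20.2460, u+w=-3.8240; √(b/2)=1.6447, √(2b)=3.2894; F=1.6447×(-20.246)=-33.2984, v=-3.8240/3.2894=-1.1625

0: F=25.8989 v=-8.0742
1: F=-33.2984 v=-1.1625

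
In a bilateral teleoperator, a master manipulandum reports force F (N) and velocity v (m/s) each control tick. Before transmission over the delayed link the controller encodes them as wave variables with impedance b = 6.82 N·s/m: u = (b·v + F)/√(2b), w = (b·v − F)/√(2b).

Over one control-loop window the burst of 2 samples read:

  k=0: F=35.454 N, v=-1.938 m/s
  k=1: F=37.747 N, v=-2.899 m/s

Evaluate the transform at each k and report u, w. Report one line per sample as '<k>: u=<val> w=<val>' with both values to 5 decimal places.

k=0: b·v=6.82×(-1.938)=-13.21716; √(2b)=3.69324; u=(-13.21716+35.454)/3.69324=6.02096, w=(-13.21716−35.454)/3.69324=-13.17846
k=1: b·v=6.82×(-2.899)=-19.77118; √(2b)=3.69324; u=(-19.77118+37.747)/3.69324=4.86723, w=(-19.77118−37.747)/3.69324=-15.57392

0: u=6.02096 w=-13.17846
1: u=4.86723 w=-15.57392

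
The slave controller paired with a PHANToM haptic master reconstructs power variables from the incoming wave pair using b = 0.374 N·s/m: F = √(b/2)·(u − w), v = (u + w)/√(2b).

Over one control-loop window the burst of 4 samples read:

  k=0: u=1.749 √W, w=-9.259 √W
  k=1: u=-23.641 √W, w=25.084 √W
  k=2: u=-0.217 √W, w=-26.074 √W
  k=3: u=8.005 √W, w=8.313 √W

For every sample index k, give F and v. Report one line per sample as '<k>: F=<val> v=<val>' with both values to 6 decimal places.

k=0: u−w=11.008000, u+w=-7.510000; √(b/2)=0.432435, √(2b)=0.864870; F=0.432435×11.008=4.760244, v=-7.510000/0.864870=-8.683387
k=1: u−w=-48.725000, u+w=1.443000; √(b/2)=0.432435, √(2b)=0.864870; F=0.432435×(-48.725)=-21.070394, v=1.443000/0.864870=1.668459
k=2: u−w=25.857000, u+w=-26.291000; √(b/2)=0.432435, √(2b)=0.864870; F=0.432435×25.857=11.181471, v=-26.291000/0.864870=-30.398791
k=3: u−w=-0.308000, u+w=16.318000; √(b/2)=0.432435, √(2b)=0.864870; F=0.432435×(-0.308)=-0.133190, v=16.318000/0.864870=18.867577

0: F=4.760244 v=-8.683387
1: F=-21.070394 v=1.668459
2: F=11.181471 v=-30.398791
3: F=-0.133190 v=18.867577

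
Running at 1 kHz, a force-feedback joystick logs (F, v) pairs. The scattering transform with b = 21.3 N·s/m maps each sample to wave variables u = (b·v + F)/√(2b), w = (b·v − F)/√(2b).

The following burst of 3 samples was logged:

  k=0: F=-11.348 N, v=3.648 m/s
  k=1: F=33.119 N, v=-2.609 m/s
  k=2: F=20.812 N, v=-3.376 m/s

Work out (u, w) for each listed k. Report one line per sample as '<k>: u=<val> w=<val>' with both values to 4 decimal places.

0: u=10.1663 w=13.6437
1: u=-3.4400 w=-13.5886
2: u=-7.8287 w=-14.2060

k=0: b·v=21.3×3.648=77.7024; √(2b)=6.5269; u=(77.7024+(-11.348))/6.5269=10.1663, w=(77.7024−(-11.348))/6.5269=13.6437
k=1: b·v=21.3×(-2.609)=-55.5717; √(2b)=6.5269; u=(-55.5717+33.119)/6.5269=-3.4400, w=(-55.5717−33.119)/6.5269=-13.5886
k=2: b·v=21.3×(-3.376)=-71.9088; √(2b)=6.5269; u=(-71.9088+20.812)/6.5269=-7.8287, w=(-71.9088−20.812)/6.5269=-14.2060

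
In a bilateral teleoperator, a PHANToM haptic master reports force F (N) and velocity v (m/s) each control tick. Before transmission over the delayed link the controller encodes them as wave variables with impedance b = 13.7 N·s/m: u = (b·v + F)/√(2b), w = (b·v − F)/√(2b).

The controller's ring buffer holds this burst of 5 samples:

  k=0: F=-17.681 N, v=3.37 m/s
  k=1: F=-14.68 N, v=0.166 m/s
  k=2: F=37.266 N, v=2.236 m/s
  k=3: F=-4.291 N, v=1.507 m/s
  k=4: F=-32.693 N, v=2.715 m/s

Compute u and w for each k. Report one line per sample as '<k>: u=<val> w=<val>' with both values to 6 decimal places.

k=0: b·v=13.7×3.37=46.169000; √(2b)=5.234501; u=(46.169000+(-17.681))/5.234501=5.442353, w=(46.169000−(-17.681))/5.234501=12.197915
k=1: b·v=13.7×0.166=2.274200; √(2b)=5.234501; u=(2.274200+(-14.68))/5.234501=-2.370006, w=(2.274200−(-14.68))/5.234501=3.238933
k=2: b·v=13.7×2.236=30.633200; √(2b)=5.234501; u=(30.633200+37.266)/5.234501=12.971475, w=(30.633200−37.266)/5.234501=-1.267131
k=3: b·v=13.7×1.507=20.645900; √(2b)=5.234501; u=(20.645900+(-4.291))/5.234501=3.124443, w=(20.645900−(-4.291))/5.234501=4.763950
k=4: b·v=13.7×2.715=37.195500; √(2b)=5.234501; u=(37.195500+(-32.693))/5.234501=0.860158, w=(37.195500−(-32.693))/5.234501=13.351512

0: u=5.442353 w=12.197915
1: u=-2.370006 w=3.238933
2: u=12.971475 w=-1.267131
3: u=3.124443 w=4.763950
4: u=0.860158 w=13.351512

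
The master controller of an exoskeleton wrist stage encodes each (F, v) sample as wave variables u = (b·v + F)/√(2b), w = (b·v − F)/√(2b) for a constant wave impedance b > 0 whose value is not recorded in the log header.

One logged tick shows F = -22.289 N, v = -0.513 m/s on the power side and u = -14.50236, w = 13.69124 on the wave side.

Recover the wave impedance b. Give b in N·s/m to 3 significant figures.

b = 1.25 N·s/m

u + w = -0.8111;  u + w = √(2b)·v, so √(2b) = -0.8111/(-0.513) = 1.5811.
b = (√(2b))²/2 = 2.5000/2 = 1.2500.
(Check via u − w = 2F/√(2b): u − w = -28.1936, 2F/√(2b) = -28.1937.)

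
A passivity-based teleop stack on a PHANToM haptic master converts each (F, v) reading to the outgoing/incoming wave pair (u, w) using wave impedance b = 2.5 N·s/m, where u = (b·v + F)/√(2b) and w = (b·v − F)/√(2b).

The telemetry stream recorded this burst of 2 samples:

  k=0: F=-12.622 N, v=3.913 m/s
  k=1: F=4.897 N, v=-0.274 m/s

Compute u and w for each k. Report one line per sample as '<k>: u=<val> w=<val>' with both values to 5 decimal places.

k=0: b·v=2.5×3.913=9.78250; √(2b)=2.23607; u=(9.78250+(-12.622))/2.23607=-1.26986, w=(9.78250−(-12.622))/2.23607=10.01960
k=1: b·v=2.5×(-0.274)=-0.68500; √(2b)=2.23607; u=(-0.68500+4.897)/2.23607=1.88366, w=(-0.68500−4.897)/2.23607=-2.49635

0: u=-1.26986 w=10.01960
1: u=1.88366 w=-2.49635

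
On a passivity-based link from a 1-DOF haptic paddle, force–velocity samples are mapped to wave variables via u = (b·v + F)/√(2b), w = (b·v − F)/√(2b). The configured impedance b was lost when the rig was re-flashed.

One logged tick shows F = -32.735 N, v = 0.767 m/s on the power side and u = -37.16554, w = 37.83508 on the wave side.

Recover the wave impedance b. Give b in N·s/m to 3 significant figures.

b = 0.381 N·s/m

u + w = 0.66954;  u + w = √(2b)·v, so √(2b) = 0.66954/0.767 = 0.87293.
b = (√(2b))²/2 = 0.76201/2 = 0.38101.
(Check via u − w = 2F/√(2b): u − w = -75.00062, 2F/√(2b) = -74.99999.)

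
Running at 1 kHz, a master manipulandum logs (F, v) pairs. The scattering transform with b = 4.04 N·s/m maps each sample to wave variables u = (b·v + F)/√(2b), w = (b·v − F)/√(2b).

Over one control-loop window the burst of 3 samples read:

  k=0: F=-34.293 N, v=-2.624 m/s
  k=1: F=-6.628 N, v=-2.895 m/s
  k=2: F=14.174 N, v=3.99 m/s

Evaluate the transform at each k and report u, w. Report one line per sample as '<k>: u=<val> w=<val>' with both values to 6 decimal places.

0: u=-15.793640 w=8.334831
1: u=-6.446290 w=-1.782846
2: u=10.657251 w=0.684460

k=0: b·v=4.04×(-2.624)=-10.600960; √(2b)=2.842534; u=(-10.600960+(-34.293))/2.842534=-15.793640, w=(-10.600960−(-34.293))/2.842534=8.334831
k=1: b·v=4.04×(-2.895)=-11.695800; √(2b)=2.842534; u=(-11.695800+(-6.628))/2.842534=-6.446290, w=(-11.695800−(-6.628))/2.842534=-1.782846
k=2: b·v=4.04×3.99=16.119600; √(2b)=2.842534; u=(16.119600+14.174)/2.842534=10.657251, w=(16.119600−14.174)/2.842534=0.684460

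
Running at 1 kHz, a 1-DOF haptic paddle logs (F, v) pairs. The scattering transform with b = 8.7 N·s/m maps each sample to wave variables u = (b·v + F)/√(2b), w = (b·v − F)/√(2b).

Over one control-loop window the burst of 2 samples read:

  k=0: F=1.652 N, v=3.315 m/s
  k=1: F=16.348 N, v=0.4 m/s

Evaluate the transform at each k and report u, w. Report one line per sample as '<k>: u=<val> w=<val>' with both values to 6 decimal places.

0: u=7.310017 w=6.517944
1: u=4.753399 w=-3.084867

k=0: b·v=8.7×3.315=28.840500; √(2b)=4.171331; u=(28.840500+1.652)/4.171331=7.310017, w=(28.840500−1.652)/4.171331=6.517944
k=1: b·v=8.7×0.4=3.480000; √(2b)=4.171331; u=(3.480000+16.348)/4.171331=4.753399, w=(3.480000−16.348)/4.171331=-3.084867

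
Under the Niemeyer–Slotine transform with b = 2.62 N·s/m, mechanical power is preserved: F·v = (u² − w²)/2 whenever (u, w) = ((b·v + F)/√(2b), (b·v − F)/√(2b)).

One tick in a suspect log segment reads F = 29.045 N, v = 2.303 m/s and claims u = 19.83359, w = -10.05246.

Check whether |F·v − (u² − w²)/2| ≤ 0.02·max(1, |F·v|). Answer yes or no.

no

F·v = 29.045×2.303 = 66.8906 W.
(u² − w²)/2 = (393.3713 − 101.0520)/2 = 146.1597 W.
|Δ| = 79.2690;  2% of max(1, |F·v|) = 1.3378.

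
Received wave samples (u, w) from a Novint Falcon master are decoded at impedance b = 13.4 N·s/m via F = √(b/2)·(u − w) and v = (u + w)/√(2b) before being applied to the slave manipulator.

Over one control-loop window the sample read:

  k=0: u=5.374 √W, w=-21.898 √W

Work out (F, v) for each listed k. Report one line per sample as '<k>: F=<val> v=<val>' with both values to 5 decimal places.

0: F=70.59182 v=-3.19189

k=0: u−w=27.27200, u+w=-16.52400; √(b/2)=2.58844, √(2b)=5.17687; F=2.58844×27.272=70.59182, v=-16.52400/5.17687=-3.19189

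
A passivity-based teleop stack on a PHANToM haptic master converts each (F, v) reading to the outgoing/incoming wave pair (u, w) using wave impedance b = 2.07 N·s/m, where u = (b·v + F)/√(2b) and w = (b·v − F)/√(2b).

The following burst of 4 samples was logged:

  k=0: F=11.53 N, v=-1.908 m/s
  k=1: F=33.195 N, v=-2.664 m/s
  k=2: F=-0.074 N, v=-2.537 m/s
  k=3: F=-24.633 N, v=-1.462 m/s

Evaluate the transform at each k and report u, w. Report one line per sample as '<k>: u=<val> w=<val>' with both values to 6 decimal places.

0: u=3.725583 w=-7.607789
1: u=13.604233 w=-19.024672
2: u=-2.617385 w=-2.544647
3: u=-13.593824 w=10.619094

k=0: b·v=2.07×(-1.908)=-3.949560; √(2b)=2.034699; u=(-3.949560+11.53)/2.034699=3.725583, w=(-3.949560−11.53)/2.034699=-7.607789
k=1: b·v=2.07×(-2.664)=-5.514480; √(2b)=2.034699; u=(-5.514480+33.195)/2.034699=13.604233, w=(-5.514480−33.195)/2.034699=-19.024672
k=2: b·v=2.07×(-2.537)=-5.251590; √(2b)=2.034699; u=(-5.251590+(-0.074))/2.034699=-2.617385, w=(-5.251590−(-0.074))/2.034699=-2.544647
k=3: b·v=2.07×(-1.462)=-3.026340; √(2b)=2.034699; u=(-3.026340+(-24.633))/2.034699=-13.593824, w=(-3.026340−(-24.633))/2.034699=10.619094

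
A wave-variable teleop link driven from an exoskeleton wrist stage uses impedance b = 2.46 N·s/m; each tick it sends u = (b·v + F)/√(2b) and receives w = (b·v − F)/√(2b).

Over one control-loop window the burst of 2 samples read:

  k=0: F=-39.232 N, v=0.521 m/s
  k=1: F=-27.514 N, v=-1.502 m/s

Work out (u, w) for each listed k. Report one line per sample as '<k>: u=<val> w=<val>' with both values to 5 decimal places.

k=0: b·v=2.46×0.521=1.28166; √(2b)=2.21811; u=(1.28166+(-39.232))/2.21811=-17.10933, w=(1.28166−(-39.232))/2.21811=18.26497
k=1: b·v=2.46×(-1.502)=-3.69492; √(2b)=2.21811; u=(-3.69492+(-27.514))/2.21811=-14.07007, w=(-3.69492−(-27.514))/2.21811=10.73847

0: u=-17.10933 w=18.26497
1: u=-14.07007 w=10.73847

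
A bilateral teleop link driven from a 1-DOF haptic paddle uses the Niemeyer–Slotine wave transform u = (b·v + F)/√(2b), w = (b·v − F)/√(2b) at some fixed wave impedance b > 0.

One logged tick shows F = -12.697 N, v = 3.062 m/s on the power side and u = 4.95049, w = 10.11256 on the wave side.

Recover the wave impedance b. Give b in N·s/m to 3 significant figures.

b = 12.1 N·s/m

u + w = 15.0631;  u + w = √(2b)·v, so √(2b) = 15.0631/3.062 = 4.9194.
b = (√(2b))²/2 = 24.2000/2 = 12.1000.
(Check via u − w = 2F/√(2b): u − w = -5.1621, 2F/√(2b) = -5.1621.)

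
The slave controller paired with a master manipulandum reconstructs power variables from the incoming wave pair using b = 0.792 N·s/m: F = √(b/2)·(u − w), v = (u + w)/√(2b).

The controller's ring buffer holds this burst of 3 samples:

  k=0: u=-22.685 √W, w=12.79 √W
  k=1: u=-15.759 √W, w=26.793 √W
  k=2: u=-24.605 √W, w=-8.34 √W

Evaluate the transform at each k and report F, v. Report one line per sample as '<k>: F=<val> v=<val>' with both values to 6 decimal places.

0: F=-22.323896 v=-7.862094
1: F=-26.777348 v=8.767089
2: F=-10.235326 v=-26.176521

k=0: u−w=-35.475000, u+w=-9.895000; √(b/2)=0.629285, √(2b)=1.258571; F=0.629285×(-35.475)=-22.323896, v=-9.895000/1.258571=-7.862094
k=1: u−w=-42.552000, u+w=11.034000; √(b/2)=0.629285, √(2b)=1.258571; F=0.629285×(-42.552)=-26.777348, v=11.034000/1.258571=8.767089
k=2: u−w=-16.265000, u+w=-32.945000; √(b/2)=0.629285, √(2b)=1.258571; F=0.629285×(-16.265)=-10.235326, v=-32.945000/1.258571=-26.176521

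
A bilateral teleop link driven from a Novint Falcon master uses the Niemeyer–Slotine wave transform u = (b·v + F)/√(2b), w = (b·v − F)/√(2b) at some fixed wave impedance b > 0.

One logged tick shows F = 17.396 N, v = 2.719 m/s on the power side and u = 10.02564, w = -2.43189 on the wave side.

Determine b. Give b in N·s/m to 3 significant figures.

b = 3.9 N·s/m

u + w = 7.5937;  u + w = √(2b)·v, so √(2b) = 7.5937/2.719 = 2.7928.
b = (√(2b))²/2 = 7.8000/2 = 3.9000.
(Check via u − w = 2F/√(2b): u − w = 12.4575, 2F/√(2b) = 12.4575.)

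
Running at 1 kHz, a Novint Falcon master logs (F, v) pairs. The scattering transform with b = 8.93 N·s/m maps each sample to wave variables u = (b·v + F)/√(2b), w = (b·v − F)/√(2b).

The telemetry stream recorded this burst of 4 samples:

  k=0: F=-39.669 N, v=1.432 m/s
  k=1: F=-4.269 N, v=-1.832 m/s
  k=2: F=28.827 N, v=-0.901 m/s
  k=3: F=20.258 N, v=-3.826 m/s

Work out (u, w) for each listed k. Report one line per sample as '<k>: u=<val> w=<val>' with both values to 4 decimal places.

k=0: b·v=8.93×1.432=12.7878; √(2b)=4.2261; u=(12.7878+(-39.669))/4.2261=-6.3608, w=(12.7878−(-39.669))/4.2261=12.4125
k=1: b·v=8.93×(-1.832)=-16.3598; √(2b)=4.2261; u=(-16.3598+(-4.269))/4.2261=-4.8813, w=(-16.3598−(-4.269))/4.2261=-2.8610
k=2: b·v=8.93×(-0.901)=-8.0459; √(2b)=4.2261; u=(-8.0459+28.827)/4.2261=4.9173, w=(-8.0459−28.827)/4.2261=-8.7250
k=3: b·v=8.93×(-3.826)=-34.1662; √(2b)=4.2261; u=(-34.1662+20.258)/4.2261=-3.2910, w=(-34.1662−20.258)/4.2261=-12.8781

0: u=-6.3608 w=12.4125
1: u=-4.8813 w=-2.8610
2: u=4.9173 w=-8.7250
3: u=-3.2910 w=-12.8781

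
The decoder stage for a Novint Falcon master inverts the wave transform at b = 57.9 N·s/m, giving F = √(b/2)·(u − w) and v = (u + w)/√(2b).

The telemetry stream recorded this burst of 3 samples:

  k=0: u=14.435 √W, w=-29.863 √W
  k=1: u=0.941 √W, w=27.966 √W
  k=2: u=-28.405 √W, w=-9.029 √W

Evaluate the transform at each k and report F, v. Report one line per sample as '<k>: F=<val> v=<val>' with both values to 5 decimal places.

k=0: u−w=44.29800, u+w=-15.42800; √(b/2)=5.38052, √(2b)=10.76104; F=5.38052×44.298=238.34629, v=-15.42800/10.76104=-1.43369
k=1: u−w=-27.02500, u+w=28.90700; √(b/2)=5.38052, √(2b)=10.76104; F=5.38052×(-27.025)=-145.40856, v=28.90700/10.76104=2.68626
k=2: u−w=-19.37600, u+w=-37.43400; √(b/2)=5.38052, √(2b)=10.76104; F=5.38052×(-19.376)=-104.25296, v=-37.43400/10.76104=-3.47866

0: F=238.34629 v=-1.43369
1: F=-145.40856 v=2.68626
2: F=-104.25296 v=-3.47866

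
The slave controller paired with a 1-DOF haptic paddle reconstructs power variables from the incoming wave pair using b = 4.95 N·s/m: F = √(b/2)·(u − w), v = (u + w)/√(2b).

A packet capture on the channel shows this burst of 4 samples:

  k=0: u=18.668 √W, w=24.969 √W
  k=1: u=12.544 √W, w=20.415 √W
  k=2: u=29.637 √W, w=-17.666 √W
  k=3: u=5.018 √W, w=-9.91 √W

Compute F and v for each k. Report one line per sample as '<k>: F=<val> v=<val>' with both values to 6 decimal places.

k=0: u−w=-6.301000, u+w=43.637000; √(b/2)=1.573213, √(2b)=3.146427; F=1.573213×(-6.301)=-9.912817, v=43.637000/3.146427=13.868749
k=1: u−w=-7.871000, u+w=32.959000; √(b/2)=1.573213, √(2b)=3.146427; F=1.573213×(-7.871)=-12.382762, v=32.959000/3.146427=10.475058
k=2: u−w=47.303000, u+w=11.971000; √(b/2)=1.573213, √(2b)=3.146427; F=1.573213×47.303=74.417707, v=11.971000/3.146427=3.804634
k=3: u−w=14.928000, u+w=-4.892000; √(b/2)=1.573213, √(2b)=3.146427; F=1.573213×14.928=23.484928, v=-4.892000/3.146427=-1.554780

0: F=-9.912817 v=13.868749
1: F=-12.382762 v=10.475058
2: F=74.417707 v=3.804634
3: F=23.484928 v=-1.554780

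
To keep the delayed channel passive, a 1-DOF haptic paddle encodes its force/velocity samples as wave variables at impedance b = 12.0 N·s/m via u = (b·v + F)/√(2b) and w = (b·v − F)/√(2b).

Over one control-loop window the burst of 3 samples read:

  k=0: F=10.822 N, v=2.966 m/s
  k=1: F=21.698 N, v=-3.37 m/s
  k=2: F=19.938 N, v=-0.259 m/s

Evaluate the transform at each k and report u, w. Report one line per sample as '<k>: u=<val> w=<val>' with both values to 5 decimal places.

0: u=9.47422 w=5.05616
1: u=-3.82569 w=-12.68387
2: u=3.43541 w=-4.70425

k=0: b·v=12.0×2.966=35.59200; √(2b)=4.89898; u=(35.59200+10.822)/4.89898=9.47422, w=(35.59200−10.822)/4.89898=5.05616
k=1: b·v=12.0×(-3.37)=-40.44000; √(2b)=4.89898; u=(-40.44000+21.698)/4.89898=-3.82569, w=(-40.44000−21.698)/4.89898=-12.68387
k=2: b·v=12.0×(-0.259)=-3.10800; √(2b)=4.89898; u=(-3.10800+19.938)/4.89898=3.43541, w=(-3.10800−19.938)/4.89898=-4.70425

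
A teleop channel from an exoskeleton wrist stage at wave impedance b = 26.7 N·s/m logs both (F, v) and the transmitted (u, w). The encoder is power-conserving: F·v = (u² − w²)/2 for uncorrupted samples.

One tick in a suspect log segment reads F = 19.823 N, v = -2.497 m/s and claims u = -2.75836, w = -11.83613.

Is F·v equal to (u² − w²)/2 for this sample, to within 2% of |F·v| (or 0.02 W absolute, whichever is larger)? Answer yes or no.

no

F·v = 19.823×(-2.497) = -49.49803 W.
(u² − w²)/2 = (7.60855 − 140.09397)/2 = -66.24271 W.
|Δ| = 16.74468;  2% of max(1, |F·v|) = 0.98996.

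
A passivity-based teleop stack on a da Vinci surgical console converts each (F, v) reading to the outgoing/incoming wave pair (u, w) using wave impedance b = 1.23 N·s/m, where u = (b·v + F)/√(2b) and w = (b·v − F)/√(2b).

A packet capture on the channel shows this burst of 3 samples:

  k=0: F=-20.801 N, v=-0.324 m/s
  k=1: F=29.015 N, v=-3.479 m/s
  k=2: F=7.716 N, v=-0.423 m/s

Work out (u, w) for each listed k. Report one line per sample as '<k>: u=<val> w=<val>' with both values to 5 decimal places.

k=0: b·v=1.23×(-0.324)=-0.39852; √(2b)=1.56844; u=(-0.39852+(-20.801))/1.56844=-13.51632, w=(-0.39852−(-20.801))/1.56844=13.00815
k=1: b·v=1.23×(-3.479)=-4.27917; √(2b)=1.56844; u=(-4.27917+29.015)/1.56844=15.77099, w=(-4.27917−29.015)/1.56844=-21.22759
k=2: b·v=1.23×(-0.423)=-0.52029; √(2b)=1.56844; u=(-0.52029+7.716)/1.56844=4.58782, w=(-0.52029−7.716)/1.56844=-5.25127

0: u=-13.51632 w=13.00815
1: u=15.77099 w=-21.22759
2: u=4.58782 w=-5.25127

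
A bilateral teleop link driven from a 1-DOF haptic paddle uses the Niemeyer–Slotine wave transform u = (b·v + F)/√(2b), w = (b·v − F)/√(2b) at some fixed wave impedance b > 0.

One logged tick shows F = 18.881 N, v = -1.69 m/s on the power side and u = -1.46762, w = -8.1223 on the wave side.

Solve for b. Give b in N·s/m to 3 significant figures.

b = 16.1 N·s/m

u + w = -9.5899;  u + w = √(2b)·v, so √(2b) = -9.5899/(-1.69) = 5.6745.
b = (√(2b))²/2 = 32.2001/2 = 16.1000.
(Check via u − w = 2F/√(2b): u − w = 6.6547, 2F/√(2b) = 6.6547.)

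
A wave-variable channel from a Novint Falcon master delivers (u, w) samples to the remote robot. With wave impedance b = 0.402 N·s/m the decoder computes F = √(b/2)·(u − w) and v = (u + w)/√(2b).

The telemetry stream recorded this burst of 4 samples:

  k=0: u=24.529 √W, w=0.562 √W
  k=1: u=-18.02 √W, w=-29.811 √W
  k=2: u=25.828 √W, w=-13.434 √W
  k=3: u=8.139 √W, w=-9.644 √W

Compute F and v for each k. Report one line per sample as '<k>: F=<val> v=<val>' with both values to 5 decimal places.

k=0: u−w=23.96700, u+w=25.09100; √(b/2)=0.44833, √(2b)=0.89666; F=0.44833×23.967=10.74513, v=25.09100/0.89666=27.98272
k=1: u−w=11.79100, u+w=-47.83100; √(b/2)=0.44833, √(2b)=0.89666; F=0.44833×11.791=5.28626, v=-47.83100/0.89666=-53.34349
k=2: u−w=39.26200, u+w=12.39400; √(b/2)=0.44833, √(2b)=0.89666; F=0.44833×39.262=17.60234, v=12.39400/0.89666=13.82240
k=3: u−w=17.78300, u+w=-1.50500; √(b/2)=0.44833, √(2b)=0.89666; F=0.44833×17.783=7.97266, v=-1.50500/0.89666=-1.67845

0: F=10.74513 v=27.98272
1: F=5.28626 v=-53.34349
2: F=17.60234 v=13.82240
3: F=7.97266 v=-1.67845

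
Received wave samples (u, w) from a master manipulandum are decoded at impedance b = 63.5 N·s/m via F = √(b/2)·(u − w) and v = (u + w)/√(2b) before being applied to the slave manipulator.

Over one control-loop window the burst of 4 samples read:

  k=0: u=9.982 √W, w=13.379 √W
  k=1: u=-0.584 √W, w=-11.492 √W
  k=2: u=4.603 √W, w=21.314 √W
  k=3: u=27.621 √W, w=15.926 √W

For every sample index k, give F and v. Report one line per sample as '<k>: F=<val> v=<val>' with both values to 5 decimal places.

0: F=-19.14112 v=2.07295
1: F=61.46346 v=-1.07157
2: F=-94.16170 v=2.29976
3: F=65.89798 v=3.86417

k=0: u−w=-3.39700, u+w=23.36100; √(b/2)=5.63471, √(2b)=11.26943; F=5.63471×(-3.397)=-19.14112, v=23.36100/11.26943=2.07295
k=1: u−w=10.90800, u+w=-12.07600; √(b/2)=5.63471, √(2b)=11.26943; F=5.63471×10.908=61.46346, v=-12.07600/11.26943=-1.07157
k=2: u−w=-16.71100, u+w=25.91700; √(b/2)=5.63471, √(2b)=11.26943; F=5.63471×(-16.711)=-94.16170, v=25.91700/11.26943=2.29976
k=3: u−w=11.69500, u+w=43.54700; √(b/2)=5.63471, √(2b)=11.26943; F=5.63471×11.695=65.89798, v=43.54700/11.26943=3.86417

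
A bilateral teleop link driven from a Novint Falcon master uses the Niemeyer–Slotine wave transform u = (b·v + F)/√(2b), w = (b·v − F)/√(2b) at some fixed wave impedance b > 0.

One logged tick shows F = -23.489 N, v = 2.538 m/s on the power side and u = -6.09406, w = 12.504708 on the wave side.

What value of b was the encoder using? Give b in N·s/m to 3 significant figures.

b = 3.19 N·s/m

u + w = 6.410648;  u + w = √(2b)·v, so √(2b) = 6.410648/2.538 = 2.525866.
b = (√(2b))²/2 = 6.379999/2 = 3.190000.
(Check via u − w = 2F/√(2b): u − w = -18.598768, 2F/√(2b) = -18.598769.)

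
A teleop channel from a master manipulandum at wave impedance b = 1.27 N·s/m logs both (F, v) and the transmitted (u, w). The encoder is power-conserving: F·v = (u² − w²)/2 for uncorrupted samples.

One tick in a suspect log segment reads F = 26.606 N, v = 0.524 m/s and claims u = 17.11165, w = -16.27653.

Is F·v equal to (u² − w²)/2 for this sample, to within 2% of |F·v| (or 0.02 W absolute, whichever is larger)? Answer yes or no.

F·v = 26.606×0.524 = 13.9415 W.
(u² − w²)/2 = (292.8086 − 264.9254)/2 = 13.9416 W.
|Δ| = 0.0000;  2% of max(1, |F·v|) = 0.2788.

yes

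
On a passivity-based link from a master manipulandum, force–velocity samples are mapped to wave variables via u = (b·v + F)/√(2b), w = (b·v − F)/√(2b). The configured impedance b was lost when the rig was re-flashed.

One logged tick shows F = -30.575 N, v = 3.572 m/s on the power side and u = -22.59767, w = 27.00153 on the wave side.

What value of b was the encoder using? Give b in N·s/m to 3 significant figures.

b = 0.76 N·s/m

u + w = 4.4039;  u + w = √(2b)·v, so √(2b) = 4.4039/3.572 = 1.2329.
b = (√(2b))²/2 = 1.5200/2 = 0.7600.
(Check via u − w = 2F/√(2b): u − w = -49.5992, 2F/√(2b) = -49.5992.)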